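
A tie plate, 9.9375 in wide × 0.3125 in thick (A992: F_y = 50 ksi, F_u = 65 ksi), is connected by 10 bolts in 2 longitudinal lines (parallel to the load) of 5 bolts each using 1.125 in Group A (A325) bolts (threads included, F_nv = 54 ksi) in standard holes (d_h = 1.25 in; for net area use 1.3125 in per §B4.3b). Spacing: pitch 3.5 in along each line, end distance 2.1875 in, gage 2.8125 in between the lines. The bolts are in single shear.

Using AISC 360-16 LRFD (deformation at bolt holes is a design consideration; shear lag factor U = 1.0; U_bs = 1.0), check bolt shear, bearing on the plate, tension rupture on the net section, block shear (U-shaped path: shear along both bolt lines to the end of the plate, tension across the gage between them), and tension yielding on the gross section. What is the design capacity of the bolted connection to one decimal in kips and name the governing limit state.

111.4 kips (net-section rupture governs)

Bolt shear: A_b = π(1.125)²/4 = 0.99402 in². φR_n = 0.75 × 54 × 0.99402 × 10 × 1 = 402.6 kips.
Bearing (0.3125 in plate, F_u = 65 ksi): end bolts L_c = 2.1875 − 1.25/2 = 1.5625, R_n = min(1.2×1.5625×0.3125×65, 2.4×1.125×0.3125×65) = 38.086 kips/bolt; interior L_c = 3.5 − 1.25 = 2.25, R_n = 54.844 kips/bolt. φR_n = 0.75 × (2×38.086 + 8×54.844) = 386.2 kips.
Tension rupture (net): A_n = (9.9375 − 2×1.3125)×0.3125 = 2.2852 in² (U = 1.0, A_e = A_n). φR_n = 0.75 × 65 × 2.2852 = 111.4 kips.
Block shear: shear path 2×[2.1875+4×3.5] = 2×16.1875 in, A_gv = 10.117, A_nv = 2×(16.1875 − 4.5×1.3125)×0.3125 = 6.4258 in²; tension across gage: (2.8125 − 1×1.3125)×0.3125 = 0.46875 in². R_n = min(0.6×65×6.4258, 0.6×50×10.117) + 1.0×65×0.46875 = min(250.61, 303.51) + 30.469 = 281.08 kips. φR_n = 0.75 × 281.08 = 210.8 kips.
Tension yield (gross): A_g = 9.9375×0.3125 = 3.1055 in². φR_n = 0.90 × 50 × 3.1055 = 139.7 kips.
Governing: min(402.6, 386.2, 111.4, 210.8, 139.7) = 111.4 kips → net-section rupture.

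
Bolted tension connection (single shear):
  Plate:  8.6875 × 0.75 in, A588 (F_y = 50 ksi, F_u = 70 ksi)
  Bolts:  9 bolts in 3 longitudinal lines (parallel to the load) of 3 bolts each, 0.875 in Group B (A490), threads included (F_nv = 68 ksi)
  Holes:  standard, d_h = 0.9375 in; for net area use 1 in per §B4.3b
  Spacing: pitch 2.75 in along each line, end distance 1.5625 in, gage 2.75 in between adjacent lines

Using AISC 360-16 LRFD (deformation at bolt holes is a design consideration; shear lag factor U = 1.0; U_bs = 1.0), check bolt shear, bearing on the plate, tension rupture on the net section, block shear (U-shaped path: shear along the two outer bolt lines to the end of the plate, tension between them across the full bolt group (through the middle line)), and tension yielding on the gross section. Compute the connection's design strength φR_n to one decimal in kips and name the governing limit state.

Bolt shear: A_b = π(0.875)²/4 = 0.60132 in². φR_n = 0.75 × 68 × 0.60132 × 9 × 1 = 276.0 kips.
Bearing (0.75 in plate, F_u = 70 ksi): end bolts L_c = 1.5625 − 0.9375/2 = 1.09375, R_n = min(1.2×1.09375×0.75×70, 2.4×0.875×0.75×70) = 68.906 kips/bolt; interior L_c = 2.75 − 0.9375 = 1.8125, R_n = 110.25 kips/bolt. φR_n = 0.75 × (3×68.906 + 6×110.25) = 651.2 kips.
Tension rupture (net): A_n = (8.6875 − 3×1)×0.75 = 4.2656 in² (U = 1.0, A_e = A_n). φR_n = 0.75 × 70 × 4.2656 = 223.9 kips.
Block shear: shear path 2×[1.5625+2×2.75] = 2×7.0625 in, A_gv = 10.594, A_nv = 2×(7.0625 − 2.5×1)×0.75 = 6.8438 in²; tension across gage: (5.5 − 2×1)×0.75 = 2.625 in². R_n = min(0.6×70×6.8438, 0.6×50×10.594) + 1.0×70×2.625 = min(287.44, 317.82) + 183.75 = 471.19 kips. φR_n = 0.75 × 471.19 = 353.4 kips.
Tension yield (gross): A_g = 8.6875×0.75 = 6.5156 in². φR_n = 0.90 × 50 × 6.5156 = 293.2 kips.
Governing: min(276.0, 651.2, 223.9, 353.4, 293.2) = 223.9 kips → net-section rupture.

223.9 kips (net-section rupture governs)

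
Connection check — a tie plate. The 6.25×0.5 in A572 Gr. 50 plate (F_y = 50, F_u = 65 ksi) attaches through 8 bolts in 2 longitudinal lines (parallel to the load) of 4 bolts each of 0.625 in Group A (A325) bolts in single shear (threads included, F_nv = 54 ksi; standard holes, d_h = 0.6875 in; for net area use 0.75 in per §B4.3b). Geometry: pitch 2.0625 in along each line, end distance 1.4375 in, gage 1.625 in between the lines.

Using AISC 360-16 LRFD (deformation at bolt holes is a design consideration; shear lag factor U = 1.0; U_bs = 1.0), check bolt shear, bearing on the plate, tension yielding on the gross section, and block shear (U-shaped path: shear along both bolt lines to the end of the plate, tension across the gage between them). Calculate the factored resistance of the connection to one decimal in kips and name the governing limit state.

99.4 kips (bolt shear governs)

Bolt shear: A_b = π(0.625)²/4 = 0.3068 in². φR_n = 0.75 × 54 × 0.3068 × 8 × 1 = 99.4 kips.
Bearing (0.5 in plate, F_u = 65 ksi): end bolts L_c = 1.4375 − 0.6875/2 = 1.09375, R_n = min(1.2×1.09375×0.5×65, 2.4×0.625×0.5×65) = 42.656 kips/bolt; interior L_c = 2.0625 − 0.6875 = 1.375, R_n = 48.75 kips/bolt. φR_n = 0.75 × (2×42.656 + 6×48.75) = 283.4 kips.
Tension yield (gross): A_g = 6.25×0.5 = 3.125 in². φR_n = 0.90 × 50 × 3.125 = 140.6 kips.
Block shear: shear path 2×[1.4375+3×2.0625] = 2×7.625 in, A_gv = 7.625, A_nv = 2×(7.625 − 3.5×0.75)×0.5 = 5 in²; tension across gage: (1.625 − 1×0.75)×0.5 = 0.4375 in². R_n = min(0.6×65×5, 0.6×50×7.625) + 1.0×65×0.4375 = min(195, 228.75) + 28.438 = 223.44 kips. φR_n = 0.75 × 223.44 = 167.6 kips.
Governing: min(99.4, 283.4, 140.6, 167.6) = 99.4 kips → bolt shear.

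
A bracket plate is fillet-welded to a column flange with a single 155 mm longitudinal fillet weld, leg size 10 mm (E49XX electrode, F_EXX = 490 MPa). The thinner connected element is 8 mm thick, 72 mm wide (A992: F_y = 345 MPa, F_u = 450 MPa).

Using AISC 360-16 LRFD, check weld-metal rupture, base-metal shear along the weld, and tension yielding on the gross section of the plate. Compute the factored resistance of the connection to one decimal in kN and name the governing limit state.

Weld metal: throat = 0.707×10 = 7.07 mm, L = 155 mm. φR_n = 0.75 × 0.6 × 490 × 7.07 × 155 = 241.6 kN.
Base metal shear (8 mm plate): yield φR_n = 1.0×0.6×345×8×155 = 256.7 kN; rupture φR_n = 0.75×0.6×450×8×155 = 251.1 kN; take 251.1 kN (rupture).
Tension yield (gross): A_g = 72×8 = 576 mm². φR_n = 0.90 × 345 × 576 = 178.8 kN.
Governing: min(241.6, 251.1, 178.8) = 178.8 kN → gross-section yield.

178.8 kN (gross-section yield governs)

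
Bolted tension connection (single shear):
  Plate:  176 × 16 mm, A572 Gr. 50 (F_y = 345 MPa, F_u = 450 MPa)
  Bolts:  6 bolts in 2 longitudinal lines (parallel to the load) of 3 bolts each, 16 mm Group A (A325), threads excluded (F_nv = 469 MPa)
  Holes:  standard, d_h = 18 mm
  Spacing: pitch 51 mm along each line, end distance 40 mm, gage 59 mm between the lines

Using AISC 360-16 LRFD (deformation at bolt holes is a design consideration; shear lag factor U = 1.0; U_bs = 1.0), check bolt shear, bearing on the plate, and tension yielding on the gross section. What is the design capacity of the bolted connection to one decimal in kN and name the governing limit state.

Bolt shear: A_b = π(16)²/4 = 201.06 mm². φR_n = 0.75 × 469 × 201.06 × 6 × 1 = 424.3 kN.
Bearing (16 mm plate, F_u = 450 MPa): end bolts L_c = 40 − 18/2 = 31, R_n = min(1.2×31×16×450, 2.4×16×16×450) = 267.84 kN/bolt; interior L_c = 51 − 18 = 33, R_n = 276.48 kN/bolt. φR_n = 0.75 × (2×267.84 + 4×276.48) = 1231.2 kN.
Tension yield (gross): A_g = 176×16 = 2816 mm². φR_n = 0.90 × 345 × 2816 = 874.4 kN.
Governing: min(424.3, 1231.2, 874.4) = 424.3 kN → bolt shear.

424.3 kN (bolt shear governs)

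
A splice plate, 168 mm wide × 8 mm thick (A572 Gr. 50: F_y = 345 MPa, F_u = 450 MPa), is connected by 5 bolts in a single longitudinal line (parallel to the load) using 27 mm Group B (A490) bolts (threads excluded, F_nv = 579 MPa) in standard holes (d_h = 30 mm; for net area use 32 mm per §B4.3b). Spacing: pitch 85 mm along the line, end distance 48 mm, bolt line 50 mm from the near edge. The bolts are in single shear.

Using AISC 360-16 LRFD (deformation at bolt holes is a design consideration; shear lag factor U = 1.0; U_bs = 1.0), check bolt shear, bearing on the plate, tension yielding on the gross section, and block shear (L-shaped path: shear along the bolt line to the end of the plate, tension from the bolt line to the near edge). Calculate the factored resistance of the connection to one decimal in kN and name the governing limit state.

417.3 kN (gross-section yield governs)

Bolt shear: A_b = π(27)²/4 = 572.56 mm². φR_n = 0.75 × 579 × 572.56 × 5 × 1 = 1243.2 kN.
Bearing (8 mm plate, F_u = 450 MPa): end bolts L_c = 48 − 30/2 = 33, R_n = min(1.2×33×8×450, 2.4×27×8×450) = 142.56 kN/bolt; interior L_c = 85 − 30 = 55, R_n = 233.28 kN/bolt. φR_n = 0.75 × (1×142.56 + 4×233.28) = 806.8 kN.
Tension yield (gross): A_g = 168×8 = 1344 mm². φR_n = 0.90 × 345 × 1344 = 417.3 kN.
Block shear: shear path 1×[48+4×85] = 1×388 mm, A_gv = 3104, A_nv = 1×(388 − 4.5×32)×8 = 1952 mm²; tension to near edge: (50 − 0.5×32)×8 = 272 mm². R_n = min(0.6×450×1952, 0.6×345×3104) + 1.0×450×272 = min(527.04, 642.53) + 122.4 = 649.44 kN. φR_n = 0.75 × 649.44 = 487.1 kN.
Governing: min(1243.2, 806.8, 417.3, 487.1) = 417.3 kN → gross-section yield.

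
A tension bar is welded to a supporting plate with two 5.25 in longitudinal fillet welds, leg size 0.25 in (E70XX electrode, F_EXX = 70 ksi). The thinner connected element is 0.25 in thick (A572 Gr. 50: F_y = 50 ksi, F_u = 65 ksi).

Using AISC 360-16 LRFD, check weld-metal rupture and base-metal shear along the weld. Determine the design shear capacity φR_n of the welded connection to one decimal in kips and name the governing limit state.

Weld metal: throat = 0.707×0.25 = 0.17675 in, L = 2×5.25 = 10.5 in. φR_n = 0.75 × 0.6 × 70 × 0.17675 × 10.5 = 58.5 kips.
Base metal shear (0.25 in plate): yield φR_n = 1.0×0.6×50×0.25×10.5 = 78.8 kips; rupture φR_n = 0.75×0.6×65×0.25×10.5 = 76.8 kips; take 76.8 kips (rupture).
Governing: min(58.5, 76.8) = 58.5 kips → weld metal.

58.5 kips (weld metal governs)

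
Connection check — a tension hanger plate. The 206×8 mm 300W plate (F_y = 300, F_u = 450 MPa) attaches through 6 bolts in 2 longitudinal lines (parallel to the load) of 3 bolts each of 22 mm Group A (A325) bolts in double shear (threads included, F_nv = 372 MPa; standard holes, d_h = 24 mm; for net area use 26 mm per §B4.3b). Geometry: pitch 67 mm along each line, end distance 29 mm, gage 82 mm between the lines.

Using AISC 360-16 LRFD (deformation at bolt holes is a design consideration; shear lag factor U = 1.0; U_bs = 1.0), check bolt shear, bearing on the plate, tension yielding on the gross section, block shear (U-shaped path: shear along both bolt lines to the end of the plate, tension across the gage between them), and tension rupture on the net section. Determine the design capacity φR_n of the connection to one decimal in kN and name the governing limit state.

415.8 kN (net-section rupture governs)

Bolt shear: A_b = π(22)²/4 = 380.13 mm². φR_n = 0.75 × 372 × 380.13 × 6 × 2 = 1272.7 kN.
Bearing (8 mm plate, F_u = 450 MPa): end bolts L_c = 29 − 24/2 = 17, R_n = min(1.2×17×8×450, 2.4×22×8×450) = 73.44 kN/bolt; interior L_c = 67 − 24 = 43, R_n = 185.76 kN/bolt. φR_n = 0.75 × (2×73.44 + 4×185.76) = 667.4 kN.
Tension yield (gross): A_g = 206×8 = 1648 mm². φR_n = 0.90 × 300 × 1648 = 445.0 kN.
Block shear: shear path 2×[29+2×67] = 2×163 mm, A_gv = 2608, A_nv = 2×(163 − 2.5×26)×8 = 1568 mm²; tension across gage: (82 − 1×26)×8 = 448 mm². R_n = min(0.6×450×1568, 0.6×300×2608) + 1.0×450×448 = min(423.36, 469.44) + 201.6 = 624.96 kN. φR_n = 0.75 × 624.96 = 468.7 kN.
Tension rupture (net): A_n = (206 − 2×26)×8 = 1232 mm² (U = 1.0, A_e = A_n). φR_n = 0.75 × 450 × 1232 = 415.8 kN.
Governing: min(1272.7, 667.4, 445.0, 468.7, 415.8) = 415.8 kN → net-section rupture.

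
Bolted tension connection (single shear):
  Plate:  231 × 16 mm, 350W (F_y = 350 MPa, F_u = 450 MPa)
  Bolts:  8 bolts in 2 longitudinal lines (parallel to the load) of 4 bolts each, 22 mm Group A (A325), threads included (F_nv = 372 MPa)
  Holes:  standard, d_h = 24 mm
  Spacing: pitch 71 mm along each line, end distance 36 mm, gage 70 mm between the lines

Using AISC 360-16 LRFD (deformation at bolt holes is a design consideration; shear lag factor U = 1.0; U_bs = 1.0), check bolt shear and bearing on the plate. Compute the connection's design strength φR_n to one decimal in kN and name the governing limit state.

Bolt shear: A_b = π(22)²/4 = 380.13 mm². φR_n = 0.75 × 372 × 380.13 × 8 × 1 = 848.5 kN.
Bearing (16 mm plate, F_u = 450 MPa): end bolts L_c = 36 − 24/2 = 24, R_n = min(1.2×24×16×450, 2.4×22×16×450) = 207.36 kN/bolt; interior L_c = 71 − 24 = 47, R_n = 380.16 kN/bolt. φR_n = 0.75 × (2×207.36 + 6×380.16) = 2021.8 kN.
Governing: min(848.5, 2021.8) = 848.5 kN → bolt shear.

848.5 kN (bolt shear governs)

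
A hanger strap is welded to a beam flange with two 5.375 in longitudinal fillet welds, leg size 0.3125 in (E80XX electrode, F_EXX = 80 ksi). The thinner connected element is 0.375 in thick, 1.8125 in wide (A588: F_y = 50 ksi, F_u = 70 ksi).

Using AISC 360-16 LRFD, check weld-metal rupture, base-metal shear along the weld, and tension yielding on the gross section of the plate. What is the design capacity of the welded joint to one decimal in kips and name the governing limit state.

30.6 kips (gross-section yield governs)

Weld metal: throat = 0.707×0.3125 = 0.22094 in, L = 2×5.375 = 10.75 in. φR_n = 0.75 × 0.6 × 80 × 0.22094 × 10.75 = 85.5 kips.
Base metal shear (0.375 in plate): yield φR_n = 1.0×0.6×50×0.375×10.75 = 120.9 kips; rupture φR_n = 0.75×0.6×70×0.375×10.75 = 127.0 kips; take 120.9 kips (yield).
Tension yield (gross): A_g = 1.8125×0.375 = 0.67969 in². φR_n = 0.90 × 50 × 0.67969 = 30.6 kips.
Governing: min(85.5, 120.9, 30.6) = 30.6 kips → gross-section yield.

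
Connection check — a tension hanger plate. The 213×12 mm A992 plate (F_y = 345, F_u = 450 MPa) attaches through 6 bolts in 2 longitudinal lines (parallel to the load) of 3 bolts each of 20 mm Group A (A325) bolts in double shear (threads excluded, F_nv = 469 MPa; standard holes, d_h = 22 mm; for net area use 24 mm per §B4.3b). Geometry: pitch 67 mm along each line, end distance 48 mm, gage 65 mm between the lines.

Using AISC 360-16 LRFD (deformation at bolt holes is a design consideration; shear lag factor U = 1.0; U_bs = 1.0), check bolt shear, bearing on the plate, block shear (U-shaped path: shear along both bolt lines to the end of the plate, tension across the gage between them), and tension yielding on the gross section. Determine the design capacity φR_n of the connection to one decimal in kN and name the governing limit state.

759.0 kN (block shear governs)

Bolt shear: A_b = π(20)²/4 = 314.16 mm². φR_n = 0.75 × 469 × 314.16 × 6 × 2 = 1326.1 kN.
Bearing (12 mm plate, F_u = 450 MPa): end bolts L_c = 48 − 22/2 = 37, R_n = min(1.2×37×12×450, 2.4×20×12×450) = 239.76 kN/bolt; interior L_c = 67 − 22 = 45, R_n = 259.2 kN/bolt. φR_n = 0.75 × (2×239.76 + 4×259.2) = 1137.2 kN.
Block shear: shear path 2×[48+2×67] = 2×182 mm, A_gv = 4368, A_nv = 2×(182 − 2.5×24)×12 = 2928 mm²; tension across gage: (65 − 1×24)×12 = 492 mm². R_n = min(0.6×450×2928, 0.6×345×4368) + 1.0×450×492 = min(790.56, 904.18) + 221.4 = 1012 kN. φR_n = 0.75 × 1012 = 759.0 kN.
Tension yield (gross): A_g = 213×12 = 2556 mm². φR_n = 0.90 × 345 × 2556 = 793.6 kN.
Governing: min(1326.1, 1137.2, 759.0, 793.6) = 759.0 kN → block shear.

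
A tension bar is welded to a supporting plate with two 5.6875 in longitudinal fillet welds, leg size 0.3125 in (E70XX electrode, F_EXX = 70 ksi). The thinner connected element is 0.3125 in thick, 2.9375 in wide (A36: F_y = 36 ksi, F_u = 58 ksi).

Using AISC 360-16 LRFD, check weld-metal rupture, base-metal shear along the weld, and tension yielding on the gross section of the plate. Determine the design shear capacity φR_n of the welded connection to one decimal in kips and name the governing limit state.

Weld metal: throat = 0.707×0.3125 = 0.22094 in, L = 2×5.6875 = 11.375 in. φR_n = 0.75 × 0.6 × 70 × 0.22094 × 11.375 = 79.2 kips.
Base metal shear (0.3125 in plate): yield φR_n = 1.0×0.6×36×0.3125×11.375 = 76.8 kips; rupture φR_n = 0.75×0.6×58×0.3125×11.375 = 92.8 kips; take 76.8 kips (yield).
Tension yield (gross): A_g = 2.9375×0.3125 = 0.91797 in². φR_n = 0.90 × 36 × 0.91797 = 29.7 kips.
Governing: min(79.2, 76.8, 29.7) = 29.7 kips → gross-section yield.

29.7 kips (gross-section yield governs)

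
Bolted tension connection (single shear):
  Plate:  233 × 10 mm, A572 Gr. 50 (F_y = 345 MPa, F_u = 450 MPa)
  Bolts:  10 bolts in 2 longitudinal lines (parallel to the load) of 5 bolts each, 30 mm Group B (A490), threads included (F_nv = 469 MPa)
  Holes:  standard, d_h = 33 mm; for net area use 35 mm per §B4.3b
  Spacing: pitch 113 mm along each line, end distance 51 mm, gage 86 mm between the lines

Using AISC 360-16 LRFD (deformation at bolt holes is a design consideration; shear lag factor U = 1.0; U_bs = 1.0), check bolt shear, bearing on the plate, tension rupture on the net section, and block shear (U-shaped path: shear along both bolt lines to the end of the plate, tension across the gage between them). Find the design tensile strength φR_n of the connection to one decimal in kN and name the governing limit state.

Bolt shear: A_b = π(30)²/4 = 706.86 mm². φR_n = 0.75 × 469 × 706.86 × 10 × 1 = 2486.4 kN.
Bearing (10 mm plate, F_u = 450 MPa): end bolts L_c = 51 − 33/2 = 34.5, R_n = min(1.2×34.5×10×450, 2.4×30×10×450) = 186.3 kN/bolt; interior L_c = 113 − 33 = 80, R_n = 324 kN/bolt. φR_n = 0.75 × (2×186.3 + 8×324) = 2223.5 kN.
Tension rupture (net): A_n = (233 − 2×35)×10 = 1630 mm² (U = 1.0, A_e = A_n). φR_n = 0.75 × 450 × 1630 = 550.1 kN.
Block shear: shear path 2×[51+4×113] = 2×503 mm, A_gv = 10060, A_nv = 2×(503 − 4.5×35)×10 = 6910 mm²; tension across gage: (86 − 1×35)×10 = 510 mm². R_n = min(0.6×450×6910, 0.6×345×10060) + 1.0×450×510 = min(1865.7, 2082.4) + 229.5 = 2095.2 kN. φR_n = 0.75 × 2095.2 = 1571.4 kN.
Governing: min(2486.4, 2223.5, 550.1, 1571.4) = 550.1 kN → net-section rupture.

550.1 kN (net-section rupture governs)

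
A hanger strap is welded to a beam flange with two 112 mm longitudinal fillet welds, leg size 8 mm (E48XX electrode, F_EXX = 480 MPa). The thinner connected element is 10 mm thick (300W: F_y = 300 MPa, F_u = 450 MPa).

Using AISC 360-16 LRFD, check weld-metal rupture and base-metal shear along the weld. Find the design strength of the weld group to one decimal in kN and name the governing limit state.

Weld metal: throat = 0.707×8 = 5.656 mm, L = 2×112 = 224 mm. φR_n = 0.75 × 0.6 × 480 × 5.656 × 224 = 273.7 kN.
Base metal shear (10 mm plate): yield φR_n = 1.0×0.6×300×10×224 = 403.2 kN; rupture φR_n = 0.75×0.6×450×10×224 = 453.6 kN; take 403.2 kN (yield).
Governing: min(273.7, 403.2) = 273.7 kN → weld metal.

273.7 kN (weld metal governs)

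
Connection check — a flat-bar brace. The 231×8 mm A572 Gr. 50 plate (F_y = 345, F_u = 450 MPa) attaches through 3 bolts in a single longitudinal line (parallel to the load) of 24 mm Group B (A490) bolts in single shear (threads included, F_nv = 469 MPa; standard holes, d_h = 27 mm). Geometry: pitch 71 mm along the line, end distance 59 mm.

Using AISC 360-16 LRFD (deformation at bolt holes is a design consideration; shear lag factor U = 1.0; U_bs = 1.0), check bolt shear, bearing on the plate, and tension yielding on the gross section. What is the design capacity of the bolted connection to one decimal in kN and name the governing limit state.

Bolt shear: A_b = π(24)²/4 = 452.39 mm². φR_n = 0.75 × 469 × 452.39 × 3 × 1 = 477.4 kN.
Bearing (8 mm plate, F_u = 450 MPa): end bolts L_c = 59 − 27/2 = 45.5, R_n = min(1.2×45.5×8×450, 2.4×24×8×450) = 196.56 kN/bolt; interior L_c = 71 − 27 = 44, R_n = 190.08 kN/bolt. φR_n = 0.75 × (1×196.56 + 2×190.08) = 432.5 kN.
Tension yield (gross): A_g = 231×8 = 1848 mm². φR_n = 0.90 × 345 × 1848 = 573.8 kN.
Governing: min(477.4, 432.5, 573.8) = 432.5 kN → bearing.

432.5 kN (bearing governs)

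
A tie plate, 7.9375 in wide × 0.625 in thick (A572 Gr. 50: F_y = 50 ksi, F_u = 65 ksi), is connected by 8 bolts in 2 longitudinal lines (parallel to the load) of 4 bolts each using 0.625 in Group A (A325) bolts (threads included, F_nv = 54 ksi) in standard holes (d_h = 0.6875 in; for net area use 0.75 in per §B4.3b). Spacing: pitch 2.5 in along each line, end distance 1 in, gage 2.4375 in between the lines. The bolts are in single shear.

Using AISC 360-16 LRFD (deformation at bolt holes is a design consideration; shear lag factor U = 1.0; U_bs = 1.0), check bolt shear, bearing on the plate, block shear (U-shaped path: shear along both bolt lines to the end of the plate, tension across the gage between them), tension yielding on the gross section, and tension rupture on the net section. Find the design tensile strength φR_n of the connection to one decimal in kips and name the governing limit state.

99.4 kips (bolt shear governs)

Bolt shear: A_b = π(0.625)²/4 = 0.3068 in². φR_n = 0.75 × 54 × 0.3068 × 8 × 1 = 99.4 kips.
Bearing (0.625 in plate, F_u = 65 ksi): end bolts L_c = 1 − 0.6875/2 = 0.65625, R_n = min(1.2×0.65625×0.625×65, 2.4×0.625×0.625×65) = 31.992 kips/bolt; interior L_c = 2.5 − 0.6875 = 1.8125, R_n = 60.938 kips/bolt. φR_n = 0.75 × (2×31.992 + 6×60.938) = 322.2 kips.
Block shear: shear path 2×[1+3×2.5] = 2×8.5 in, A_gv = 10.625, A_nv = 2×(8.5 − 3.5×0.75)×0.625 = 7.3438 in²; tension across gage: (2.4375 − 1×0.75)×0.625 = 1.0547 in². R_n = min(0.6×65×7.3438, 0.6×50×10.625) + 1.0×65×1.0547 = min(286.41, 318.75) + 68.556 = 354.97 kips. φR_n = 0.75 × 354.97 = 266.2 kips.
Tension yield (gross): A_g = 7.9375×0.625 = 4.9609 in². φR_n = 0.90 × 50 × 4.9609 = 223.2 kips.
Tension rupture (net): A_n = (7.9375 − 2×0.75)×0.625 = 4.0234 in² (U = 1.0, A_e = A_n). φR_n = 0.75 × 65 × 4.0234 = 196.1 kips.
Governing: min(99.4, 322.2, 266.2, 223.2, 196.1) = 99.4 kips → bolt shear.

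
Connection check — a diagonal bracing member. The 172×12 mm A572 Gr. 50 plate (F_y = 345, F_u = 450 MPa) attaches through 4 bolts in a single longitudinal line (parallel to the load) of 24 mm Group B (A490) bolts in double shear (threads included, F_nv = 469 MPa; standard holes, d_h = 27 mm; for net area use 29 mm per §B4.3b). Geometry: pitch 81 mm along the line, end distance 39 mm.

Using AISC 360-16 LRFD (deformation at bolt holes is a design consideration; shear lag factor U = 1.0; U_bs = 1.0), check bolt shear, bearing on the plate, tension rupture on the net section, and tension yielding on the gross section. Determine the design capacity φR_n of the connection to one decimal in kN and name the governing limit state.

Bolt shear: A_b = π(24)²/4 = 452.39 mm². φR_n = 0.75 × 469 × 452.39 × 4 × 2 = 1273.0 kN.
Bearing (12 mm plate, F_u = 450 MPa): end bolts L_c = 39 − 27/2 = 25.5, R_n = min(1.2×25.5×12×450, 2.4×24×12×450) = 165.24 kN/bolt; interior L_c = 81 − 27 = 54, R_n = 311.04 kN/bolt. φR_n = 0.75 × (1×165.24 + 3×311.04) = 823.8 kN.
Tension rupture (net): A_n = (172 − 1×29)×12 = 1716 mm² (U = 1.0, A_e = A_n). φR_n = 0.75 × 450 × 1716 = 579.2 kN.
Tension yield (gross): A_g = 172×12 = 2064 mm². φR_n = 0.90 × 345 × 2064 = 640.9 kN.
Governing: min(1273.0, 823.8, 579.2, 640.9) = 579.2 kN → net-section rupture.

579.2 kN (net-section rupture governs)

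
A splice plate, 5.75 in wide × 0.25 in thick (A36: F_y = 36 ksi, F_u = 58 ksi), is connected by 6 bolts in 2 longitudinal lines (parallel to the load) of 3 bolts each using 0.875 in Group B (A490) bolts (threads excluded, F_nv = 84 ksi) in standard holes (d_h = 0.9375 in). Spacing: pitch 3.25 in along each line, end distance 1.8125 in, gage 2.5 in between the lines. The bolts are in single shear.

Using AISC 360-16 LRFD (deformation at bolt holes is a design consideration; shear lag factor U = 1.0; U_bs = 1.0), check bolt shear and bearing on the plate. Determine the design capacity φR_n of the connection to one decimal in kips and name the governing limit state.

126.4 kips (bearing governs)

Bolt shear: A_b = π(0.875)²/4 = 0.60132 in². φR_n = 0.75 × 84 × 0.60132 × 6 × 1 = 227.3 kips.
Bearing (0.25 in plate, F_u = 58 ksi): end bolts L_c = 1.8125 − 0.9375/2 = 1.34375, R_n = min(1.2×1.34375×0.25×58, 2.4×0.875×0.25×58) = 23.381 kips/bolt; interior L_c = 3.25 − 0.9375 = 2.3125, R_n = 30.45 kips/bolt. φR_n = 0.75 × (2×23.381 + 4×30.45) = 126.4 kips.
Governing: min(227.3, 126.4) = 126.4 kips → bearing.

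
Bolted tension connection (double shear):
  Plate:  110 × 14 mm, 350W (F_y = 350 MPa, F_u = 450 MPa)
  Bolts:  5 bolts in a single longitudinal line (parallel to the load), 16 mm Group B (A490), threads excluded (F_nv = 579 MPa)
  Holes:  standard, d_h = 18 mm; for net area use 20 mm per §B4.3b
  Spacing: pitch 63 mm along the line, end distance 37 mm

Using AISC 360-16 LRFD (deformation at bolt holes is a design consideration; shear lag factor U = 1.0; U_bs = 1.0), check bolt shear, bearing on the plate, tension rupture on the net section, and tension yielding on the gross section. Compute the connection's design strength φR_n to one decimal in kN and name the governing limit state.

425.3 kN (net-section rupture governs)

Bolt shear: A_b = π(16)²/4 = 201.06 mm². φR_n = 0.75 × 579 × 201.06 × 5 × 2 = 873.1 kN.
Bearing (14 mm plate, F_u = 450 MPa): end bolts L_c = 37 − 18/2 = 28, R_n = min(1.2×28×14×450, 2.4×16×14×450) = 211.68 kN/bolt; interior L_c = 63 − 18 = 45, R_n = 241.92 kN/bolt. φR_n = 0.75 × (1×211.68 + 4×241.92) = 884.5 kN.
Tension rupture (net): A_n = (110 − 1×20)×14 = 1260 mm² (U = 1.0, A_e = A_n). φR_n = 0.75 × 450 × 1260 = 425.3 kN.
Tension yield (gross): A_g = 110×14 = 1540 mm². φR_n = 0.90 × 350 × 1540 = 485.1 kN.
Governing: min(873.1, 884.5, 425.3, 485.1) = 425.3 kN → net-section rupture.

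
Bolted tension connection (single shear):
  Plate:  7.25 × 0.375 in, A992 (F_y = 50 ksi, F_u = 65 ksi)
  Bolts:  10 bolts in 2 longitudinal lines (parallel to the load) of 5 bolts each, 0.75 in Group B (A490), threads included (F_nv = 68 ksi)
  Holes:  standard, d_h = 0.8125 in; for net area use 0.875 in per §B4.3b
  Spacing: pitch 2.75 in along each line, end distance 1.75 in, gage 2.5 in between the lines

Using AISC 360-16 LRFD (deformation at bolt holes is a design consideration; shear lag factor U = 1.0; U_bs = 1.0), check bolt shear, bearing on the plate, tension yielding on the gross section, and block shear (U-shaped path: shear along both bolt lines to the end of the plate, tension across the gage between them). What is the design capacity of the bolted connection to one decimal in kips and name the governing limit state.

Bolt shear: A_b = π(0.75)²/4 = 0.44179 in². φR_n = 0.75 × 68 × 0.44179 × 10 × 1 = 225.3 kips.
Bearing (0.375 in plate, F_u = 65 ksi): end bolts L_c = 1.75 − 0.8125/2 = 1.34375, R_n = min(1.2×1.34375×0.375×65, 2.4×0.75×0.375×65) = 39.305 kips/bolt; interior L_c = 2.75 − 0.8125 = 1.9375, R_n = 43.875 kips/bolt. φR_n = 0.75 × (2×39.305 + 8×43.875) = 322.2 kips.
Tension yield (gross): A_g = 7.25×0.375 = 2.7188 in². φR_n = 0.90 × 50 × 2.7188 = 122.3 kips.
Block shear: shear path 2×[1.75+4×2.75] = 2×12.75 in, A_gv = 9.5625, A_nv = 2×(12.75 − 4.5×0.875)×0.375 = 6.6094 in²; tension across gage: (2.5 − 1×0.875)×0.375 = 0.60938 in². R_n = min(0.6×65×6.6094, 0.6×50×9.5625) + 1.0×65×0.60938 = min(257.77, 286.88) + 39.61 = 297.38 kips. φR_n = 0.75 × 297.38 = 223.0 kips.
Governing: min(225.3, 322.2, 122.3, 223.0) = 122.3 kips → gross-section yield.

122.3 kips (gross-section yield governs)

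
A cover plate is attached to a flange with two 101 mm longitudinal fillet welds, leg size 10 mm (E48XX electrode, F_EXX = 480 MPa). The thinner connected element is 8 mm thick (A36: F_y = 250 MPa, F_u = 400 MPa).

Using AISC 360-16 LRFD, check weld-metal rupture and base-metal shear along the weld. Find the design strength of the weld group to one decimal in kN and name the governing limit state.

242.4 kN (base-metal shear governs)

Weld metal: throat = 0.707×10 = 7.07 mm, L = 2×101 = 202 mm. φR_n = 0.75 × 0.6 × 480 × 7.07 × 202 = 308.5 kN.
Base metal shear (8 mm plate): yield φR_n = 1.0×0.6×250×8×202 = 242.4 kN; rupture φR_n = 0.75×0.6×400×8×202 = 290.9 kN; take 242.4 kN (yield).
Governing: min(308.5, 242.4) = 242.4 kN → base-metal shear.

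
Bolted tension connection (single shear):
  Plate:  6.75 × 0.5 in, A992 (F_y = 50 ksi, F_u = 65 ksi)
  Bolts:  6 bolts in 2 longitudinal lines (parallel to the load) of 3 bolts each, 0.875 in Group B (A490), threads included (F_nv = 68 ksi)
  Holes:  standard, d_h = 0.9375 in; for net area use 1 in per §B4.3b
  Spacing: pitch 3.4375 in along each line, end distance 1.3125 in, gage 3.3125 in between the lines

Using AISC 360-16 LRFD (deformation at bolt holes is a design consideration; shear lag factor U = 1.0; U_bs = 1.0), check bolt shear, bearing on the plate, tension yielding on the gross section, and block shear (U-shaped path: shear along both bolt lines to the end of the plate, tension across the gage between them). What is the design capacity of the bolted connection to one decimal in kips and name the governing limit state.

151.9 kips (gross-section yield governs)

Bolt shear: A_b = π(0.875)²/4 = 0.60132 in². φR_n = 0.75 × 68 × 0.60132 × 6 × 1 = 184.0 kips.
Bearing (0.5 in plate, F_u = 65 ksi): end bolts L_c = 1.3125 − 0.9375/2 = 0.84375, R_n = min(1.2×0.84375×0.5×65, 2.4×0.875×0.5×65) = 32.906 kips/bolt; interior L_c = 3.4375 − 0.9375 = 2.5, R_n = 68.25 kips/bolt. φR_n = 0.75 × (2×32.906 + 4×68.25) = 254.1 kips.
Tension yield (gross): A_g = 6.75×0.5 = 3.375 in². φR_n = 0.90 × 50 × 3.375 = 151.9 kips.
Block shear: shear path 2×[1.3125+2×3.4375] = 2×8.1875 in, A_gv = 8.1875, A_nv = 2×(8.1875 − 2.5×1)×0.5 = 5.6875 in²; tension across gage: (3.3125 − 1×1)×0.5 = 1.1563 in². R_n = min(0.6×65×5.6875, 0.6×50×8.1875) + 1.0×65×1.1563 = min(221.81, 245.63) + 75.16 = 296.97 kips. φR_n = 0.75 × 296.97 = 222.7 kips.
Governing: min(184.0, 254.1, 151.9, 222.7) = 151.9 kips → gross-section yield.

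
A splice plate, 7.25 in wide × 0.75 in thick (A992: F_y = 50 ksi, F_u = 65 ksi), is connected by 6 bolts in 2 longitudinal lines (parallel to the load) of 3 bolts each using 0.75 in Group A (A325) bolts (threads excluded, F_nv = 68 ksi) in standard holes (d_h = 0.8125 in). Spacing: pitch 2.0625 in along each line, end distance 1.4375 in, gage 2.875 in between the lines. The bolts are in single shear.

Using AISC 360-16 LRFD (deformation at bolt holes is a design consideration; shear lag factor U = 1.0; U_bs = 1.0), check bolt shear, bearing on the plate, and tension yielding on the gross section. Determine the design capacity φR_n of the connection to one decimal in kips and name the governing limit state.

135.2 kips (bolt shear governs)

Bolt shear: A_b = π(0.75)²/4 = 0.44179 in². φR_n = 0.75 × 68 × 0.44179 × 6 × 1 = 135.2 kips.
Bearing (0.75 in plate, F_u = 65 ksi): end bolts L_c = 1.4375 − 0.8125/2 = 1.03125, R_n = min(1.2×1.03125×0.75×65, 2.4×0.75×0.75×65) = 60.328 kips/bolt; interior L_c = 2.0625 − 0.8125 = 1.25, R_n = 73.125 kips/bolt. φR_n = 0.75 × (2×60.328 + 4×73.125) = 309.9 kips.
Tension yield (gross): A_g = 7.25×0.75 = 5.4375 in². φR_n = 0.90 × 50 × 5.4375 = 244.7 kips.
Governing: min(135.2, 309.9, 244.7) = 135.2 kips → bolt shear.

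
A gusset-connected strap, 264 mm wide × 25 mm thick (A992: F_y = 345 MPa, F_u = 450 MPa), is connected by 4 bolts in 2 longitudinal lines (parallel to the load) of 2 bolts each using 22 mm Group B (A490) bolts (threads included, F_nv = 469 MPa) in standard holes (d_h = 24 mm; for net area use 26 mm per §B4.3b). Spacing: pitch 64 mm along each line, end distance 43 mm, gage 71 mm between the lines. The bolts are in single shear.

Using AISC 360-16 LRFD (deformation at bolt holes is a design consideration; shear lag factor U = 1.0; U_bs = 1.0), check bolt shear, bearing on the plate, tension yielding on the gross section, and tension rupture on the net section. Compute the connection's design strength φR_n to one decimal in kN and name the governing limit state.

Bolt shear: A_b = π(22)²/4 = 380.13 mm². φR_n = 0.75 × 469 × 380.13 × 4 × 1 = 534.8 kN.
Bearing (25 mm plate, F_u = 450 MPa): end bolts L_c = 43 − 24/2 = 31, R_n = min(1.2×31×25×450, 2.4×22×25×450) = 418.5 kN/bolt; interior L_c = 64 − 24 = 40, R_n = 540 kN/bolt. φR_n = 0.75 × (2×418.5 + 2×540) = 1437.8 kN.
Tension yield (gross): A_g = 264×25 = 6600 mm². φR_n = 0.90 × 345 × 6600 = 2049.3 kN.
Tension rupture (net): A_n = (264 − 2×26)×25 = 5300 mm² (U = 1.0, A_e = A_n). φR_n = 0.75 × 450 × 5300 = 1788.8 kN.
Governing: min(534.8, 1437.8, 2049.3, 1788.8) = 534.8 kN → bolt shear.

534.8 kN (bolt shear governs)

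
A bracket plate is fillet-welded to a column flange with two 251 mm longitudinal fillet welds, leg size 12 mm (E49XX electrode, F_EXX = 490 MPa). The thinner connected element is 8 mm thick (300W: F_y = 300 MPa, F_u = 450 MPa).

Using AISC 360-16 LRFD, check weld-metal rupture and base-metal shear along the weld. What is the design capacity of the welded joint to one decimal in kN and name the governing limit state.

Weld metal: throat = 0.707×12 = 8.484 mm, L = 2×251 = 502 mm. φR_n = 0.75 × 0.6 × 490 × 8.484 × 502 = 939.1 kN.
Base metal shear (8 mm plate): yield φR_n = 1.0×0.6×300×8×502 = 722.9 kN; rupture φR_n = 0.75×0.6×450×8×502 = 813.2 kN; take 722.9 kN (yield).
Governing: min(939.1, 722.9) = 722.9 kN → base-metal shear.

722.9 kN (base-metal shear governs)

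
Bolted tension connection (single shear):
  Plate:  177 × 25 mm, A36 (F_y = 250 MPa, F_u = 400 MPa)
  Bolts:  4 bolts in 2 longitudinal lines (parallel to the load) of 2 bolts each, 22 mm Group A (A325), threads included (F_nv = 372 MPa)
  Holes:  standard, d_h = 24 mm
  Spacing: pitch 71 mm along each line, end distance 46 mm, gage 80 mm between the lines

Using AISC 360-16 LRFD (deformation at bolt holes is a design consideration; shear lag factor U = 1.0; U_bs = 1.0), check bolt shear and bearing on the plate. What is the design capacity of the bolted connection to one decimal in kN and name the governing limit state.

Bolt shear: A_b = π(22)²/4 = 380.13 mm². φR_n = 0.75 × 372 × 380.13 × 4 × 1 = 424.2 kN.
Bearing (25 mm plate, F_u = 400 MPa): end bolts L_c = 46 − 24/2 = 34, R_n = min(1.2×34×25×400, 2.4×22×25×400) = 408 kN/bolt; interior L_c = 71 − 24 = 47, R_n = 528 kN/bolt. φR_n = 0.75 × (2×408 + 2×528) = 1404.0 kN.
Governing: min(424.2, 1404.0) = 424.2 kN → bolt shear.

424.2 kN (bolt shear governs)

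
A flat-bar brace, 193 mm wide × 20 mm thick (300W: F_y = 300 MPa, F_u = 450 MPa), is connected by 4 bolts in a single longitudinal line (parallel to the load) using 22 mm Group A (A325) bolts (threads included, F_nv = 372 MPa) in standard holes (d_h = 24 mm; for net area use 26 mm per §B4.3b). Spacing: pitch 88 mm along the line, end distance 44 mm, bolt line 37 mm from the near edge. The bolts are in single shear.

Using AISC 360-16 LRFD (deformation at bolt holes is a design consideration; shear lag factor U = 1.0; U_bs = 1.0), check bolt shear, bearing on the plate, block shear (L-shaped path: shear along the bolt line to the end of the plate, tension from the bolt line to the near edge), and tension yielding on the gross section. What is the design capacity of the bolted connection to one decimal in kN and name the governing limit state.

424.2 kN (bolt shear governs)

Bolt shear: A_b = π(22)²/4 = 380.13 mm². φR_n = 0.75 × 372 × 380.13 × 4 × 1 = 424.2 kN.
Bearing (20 mm plate, F_u = 450 MPa): end bolts L_c = 44 − 24/2 = 32, R_n = min(1.2×32×20×450, 2.4×22×20×450) = 345.6 kN/bolt; interior L_c = 88 − 24 = 64, R_n = 475.2 kN/bolt. φR_n = 0.75 × (1×345.6 + 3×475.2) = 1328.4 kN.
Block shear: shear path 1×[44+3×88] = 1×308 mm, A_gv = 6160, A_nv = 1×(308 − 3.5×26)×20 = 4340 mm²; tension to near edge: (37 − 0.5×26)×20 = 480 mm². R_n = min(0.6×450×4340, 0.6×300×6160) + 1.0×450×480 = min(1171.8, 1108.8) + 216 = 1324.8 kN. φR_n = 0.75 × 1324.8 = 993.6 kN.
Tension yield (gross): A_g = 193×20 = 3860 mm². φR_n = 0.90 × 300 × 3860 = 1042.2 kN.
Governing: min(424.2, 1328.4, 993.6, 1042.2) = 424.2 kN → bolt shear.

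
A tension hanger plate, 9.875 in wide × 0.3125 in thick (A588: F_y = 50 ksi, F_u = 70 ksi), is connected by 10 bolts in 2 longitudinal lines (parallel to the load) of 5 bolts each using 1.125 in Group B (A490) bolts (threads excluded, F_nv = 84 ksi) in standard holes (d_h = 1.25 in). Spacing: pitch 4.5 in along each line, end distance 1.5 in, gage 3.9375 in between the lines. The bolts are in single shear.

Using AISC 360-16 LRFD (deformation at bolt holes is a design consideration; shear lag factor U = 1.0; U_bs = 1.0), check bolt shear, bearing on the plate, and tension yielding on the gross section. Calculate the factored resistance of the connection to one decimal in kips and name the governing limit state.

138.9 kips (gross-section yield governs)

Bolt shear: A_b = π(1.125)²/4 = 0.99402 in². φR_n = 0.75 × 84 × 0.99402 × 10 × 1 = 626.2 kips.
Bearing (0.3125 in plate, F_u = 70 ksi): end bolts L_c = 1.5 − 1.25/2 = 0.875, R_n = min(1.2×0.875×0.3125×70, 2.4×1.125×0.3125×70) = 22.969 kips/bolt; interior L_c = 4.5 − 1.25 = 3.25, R_n = 59.063 kips/bolt. φR_n = 0.75 × (2×22.969 + 8×59.063) = 388.8 kips.
Tension yield (gross): A_g = 9.875×0.3125 = 3.0859 in². φR_n = 0.90 × 50 × 3.0859 = 138.9 kips.
Governing: min(626.2, 388.8, 138.9) = 138.9 kips → gross-section yield.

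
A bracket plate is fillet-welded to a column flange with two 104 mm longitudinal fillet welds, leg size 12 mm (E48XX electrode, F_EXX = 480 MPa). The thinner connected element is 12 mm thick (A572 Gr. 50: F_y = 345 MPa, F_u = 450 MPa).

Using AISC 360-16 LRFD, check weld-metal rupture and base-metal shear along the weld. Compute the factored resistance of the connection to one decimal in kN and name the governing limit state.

Weld metal: throat = 0.707×12 = 8.484 mm, L = 2×104 = 208 mm. φR_n = 0.75 × 0.6 × 480 × 8.484 × 208 = 381.2 kN.
Base metal shear (12 mm plate): yield φR_n = 1.0×0.6×345×12×208 = 516.7 kN; rupture φR_n = 0.75×0.6×450×12×208 = 505.4 kN; take 505.4 kN (rupture).
Governing: min(381.2, 505.4) = 381.2 kN → weld metal.

381.2 kN (weld metal governs)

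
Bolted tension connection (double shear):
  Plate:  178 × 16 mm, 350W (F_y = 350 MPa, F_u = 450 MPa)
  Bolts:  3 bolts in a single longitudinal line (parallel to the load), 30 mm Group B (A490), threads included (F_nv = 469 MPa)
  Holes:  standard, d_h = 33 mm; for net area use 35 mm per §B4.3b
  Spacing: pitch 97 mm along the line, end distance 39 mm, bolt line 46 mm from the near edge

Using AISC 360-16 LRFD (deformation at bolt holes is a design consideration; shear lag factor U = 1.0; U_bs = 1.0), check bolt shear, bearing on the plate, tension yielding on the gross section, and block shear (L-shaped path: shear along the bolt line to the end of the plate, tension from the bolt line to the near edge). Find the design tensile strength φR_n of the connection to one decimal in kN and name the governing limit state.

Bolt shear: A_b = π(30)²/4 = 706.86 mm². φR_n = 0.75 × 469 × 706.86 × 3 × 2 = 1491.8 kN.
Bearing (16 mm plate, F_u = 450 MPa): end bolts L_c = 39 − 33/2 = 22.5, R_n = min(1.2×22.5×16×450, 2.4×30×16×450) = 194.4 kN/bolt; interior L_c = 97 − 33 = 64, R_n = 518.4 kN/bolt. φR_n = 0.75 × (1×194.4 + 2×518.4) = 923.4 kN.
Tension yield (gross): A_g = 178×16 = 2848 mm². φR_n = 0.90 × 350 × 2848 = 897.1 kN.
Block shear: shear path 1×[39+2×97] = 1×233 mm, A_gv = 3728, A_nv = 1×(233 − 2.5×35)×16 = 2328 mm²; tension to near edge: (46 − 0.5×35)×16 = 456 mm². R_n = min(0.6×450×2328, 0.6×350×3728) + 1.0×450×456 = min(628.56, 782.88) + 205.2 = 833.76 kN. φR_n = 0.75 × 833.76 = 625.3 kN.
Governing: min(1491.8, 923.4, 897.1, 625.3) = 625.3 kN → block shear.

625.3 kN (block shear governs)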